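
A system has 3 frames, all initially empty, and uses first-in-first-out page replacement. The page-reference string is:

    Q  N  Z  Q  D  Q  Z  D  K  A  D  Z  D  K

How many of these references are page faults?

Q: miss, frames (Q)
N: miss, frames (Q N)
Z: miss, frames (Q N Z)
Q: hit
D: miss, evict Q, frames (N Z D)
Q: miss, evict N, frames (Z D Q)
Z: hit
D: hit
K: miss, evict Z, frames (D Q K)
A: miss, evict D, frames (Q K A)
D: miss, evict Q, frames (K A D)
Z: miss, evict K, frames (A D Z)
D: hit
K: miss, evict A, frames (D Z K)
Page faults: 10.

10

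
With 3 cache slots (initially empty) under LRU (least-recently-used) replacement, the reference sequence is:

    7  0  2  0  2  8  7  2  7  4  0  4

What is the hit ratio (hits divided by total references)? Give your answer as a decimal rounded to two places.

7 → miss, frames [7]
0 → miss, frames [7, 0]
2 → miss, frames [7, 0, 2]
0 → hit
2 → hit
8 → miss, evict 7, frames [0, 2, 8]
7 → miss, evict 0, frames [2, 8, 7]
2 → hit
7 → hit
4 → miss, evict 8, frames [2, 7, 4]
0 → miss, evict 2, frames [7, 4, 0]
4 → hit
Hits: 5 of 12 references → 5/12 = 0.4167.

0.42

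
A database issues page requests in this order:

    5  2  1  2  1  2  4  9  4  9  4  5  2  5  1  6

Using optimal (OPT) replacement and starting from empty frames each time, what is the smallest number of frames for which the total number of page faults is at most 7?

4

f=1: 16 faults
f=2: 9 faults
f=3: 8 faults
f=4: 7 faults
f=5: 6 faults
f=6: 6 faults
Smallest f with faults ≤ 7 is 4.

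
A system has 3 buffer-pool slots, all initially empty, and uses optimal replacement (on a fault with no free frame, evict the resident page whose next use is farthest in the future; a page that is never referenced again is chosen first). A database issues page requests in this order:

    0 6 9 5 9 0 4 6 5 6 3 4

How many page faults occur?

7

0: miss, frames {0}
6: miss, frames {0,6}
9: miss, frames {0,6,9}
5: miss, evict 6, frames {0,9,5}
9: hit
0: hit
4: miss, evict 9, frames {0,5,4}
6: miss, evict 0, frames {5,4,6}
5: hit
6: hit
3: miss, evict 6, frames {5,4,3}
4: hit
Page faults: 7.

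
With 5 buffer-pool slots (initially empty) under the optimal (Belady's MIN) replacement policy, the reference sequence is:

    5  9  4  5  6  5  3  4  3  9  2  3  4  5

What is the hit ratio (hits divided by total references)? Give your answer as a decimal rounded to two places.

5: fault, frames (5)
9: fault, frames (5 9)
4: fault, frames (5 9 4)
5: hit
6: fault, frames (5 9 4 6)
5: hit
3: fault, frames (5 9 4 6 3)
4: hit
3: hit
9: hit
2: fault, evict 6, frames (5 9 4 3 2)
3: hit
4: hit
5: hit
Hits: 8 of 14 references → 8/14 = 0.5714.

0.57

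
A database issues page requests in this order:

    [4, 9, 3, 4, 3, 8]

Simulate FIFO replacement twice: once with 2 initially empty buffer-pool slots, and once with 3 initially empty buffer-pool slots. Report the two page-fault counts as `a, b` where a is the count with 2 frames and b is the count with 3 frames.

2 frames: F F F F . F → 5 faults.
3 frames: F F F . . F → 4 faults.
4 < 5: adding a frame reduced faults, as is typical.

5, 4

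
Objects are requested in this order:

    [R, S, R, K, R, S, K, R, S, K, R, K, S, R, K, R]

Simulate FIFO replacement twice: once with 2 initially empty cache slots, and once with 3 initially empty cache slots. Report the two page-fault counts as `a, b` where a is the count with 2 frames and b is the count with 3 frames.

2 frames: F F . F F F F F F F F . F . F F → 13 faults.
3 frames: F F . F . . . . . . . . . . . . → 3 faults.
3 < 13: adding a frame reduced faults, as is typical.

13, 3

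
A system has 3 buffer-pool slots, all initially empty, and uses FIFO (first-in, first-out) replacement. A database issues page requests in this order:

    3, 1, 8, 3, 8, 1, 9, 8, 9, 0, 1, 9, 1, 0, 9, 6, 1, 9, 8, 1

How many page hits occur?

3: miss, frames (3)
1: miss, frames (3 1)
8: miss, frames (3 1 8)
3: hit
8: hit
1: hit
9: miss, evict 3, frames (1 8 9)
8: hit
9: hit
0: miss, evict 1, frames (8 9 0)
1: miss, evict 8, frames (9 0 1)
9: hit
1: hit
0: hit
9: hit
6: miss, evict 9, frames (0 1 6)
1: hit
9: miss, evict 0, frames (1 6 9)
8: miss, evict 1, frames (6 9 8)
1: miss, evict 6, frames (9 8 1)
Hits: 10.

10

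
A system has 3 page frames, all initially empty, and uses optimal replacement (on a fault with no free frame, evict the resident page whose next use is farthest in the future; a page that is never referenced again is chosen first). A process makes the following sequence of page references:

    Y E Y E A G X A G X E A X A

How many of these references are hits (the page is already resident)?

8

Y: fault, frames {Y}
E: fault, frames {Y,E}
Y: hit
E: hit
A: fault, frames {Y,E,A}
G: fault, evict Y, frames {E,A,G}
X: fault, evict E, frames {A,G,X}
A: hit
G: hit
X: hit
E: fault, evict G, frames {A,X,E}
A: hit
X: hit
A: hit
Hits: 8.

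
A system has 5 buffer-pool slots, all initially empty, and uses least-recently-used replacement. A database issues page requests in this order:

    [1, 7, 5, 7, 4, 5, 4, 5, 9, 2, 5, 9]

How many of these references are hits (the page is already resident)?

6

1 -> fault, frames {1}
7 -> fault, frames {1,7}
5 -> fault, frames {1,7,5}
7 -> hit
4 -> fault, frames {1,5,7,4}
5 -> hit
4 -> hit
5 -> hit
9 -> fault, frames {1,7,4,5,9}
2 -> fault, evict 1, frames {7,4,5,9,2}
5 -> hit
9 -> hit
Hits: 6.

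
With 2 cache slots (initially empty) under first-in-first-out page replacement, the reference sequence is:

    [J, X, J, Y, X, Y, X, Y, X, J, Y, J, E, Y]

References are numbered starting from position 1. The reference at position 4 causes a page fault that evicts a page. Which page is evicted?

J

pos 1: J: miss, frames [J]
pos 2: X: miss, frames [J, X]
pos 3: J: hit
pos 4: Y: miss, evict J, frames [X, Y]
At position 4, page J is evicted.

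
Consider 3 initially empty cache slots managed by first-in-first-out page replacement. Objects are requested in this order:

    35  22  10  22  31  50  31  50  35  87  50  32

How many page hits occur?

4

35 -> miss, frames [35]
22 -> miss, frames [35, 22]
10 -> miss, frames [35, 22, 10]
22 -> hit
31 -> miss, evict 35, frames [22, 10, 31]
50 -> miss, evict 22, frames [10, 31, 50]
31 -> hit
50 -> hit
35 -> miss, evict 10, frames [31, 50, 35]
87 -> miss, evict 31, frames [50, 35, 87]
50 -> hit
32 -> miss, evict 50, frames [35, 87, 32]
Hits: 4.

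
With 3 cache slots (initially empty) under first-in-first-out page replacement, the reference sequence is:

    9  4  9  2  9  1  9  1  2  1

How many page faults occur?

9 -> miss, frames [9]
4 -> miss, frames [9, 4]
9 -> hit
2 -> miss, frames [9, 4, 2]
9 -> hit
1 -> miss, evict 9, frames [4, 2, 1]
9 -> miss, evict 4, frames [2, 1, 9]
1 -> hit
2 -> hit
1 -> hit
Page faults: 5.

5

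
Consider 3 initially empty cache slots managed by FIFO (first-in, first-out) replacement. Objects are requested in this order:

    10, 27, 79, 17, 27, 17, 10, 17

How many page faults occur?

10 -> fault, frames {10}
27 -> fault, frames {10,27}
79 -> fault, frames {10,27,79}
17 -> fault, evict 10, frames {27,79,17}
27 -> hit
17 -> hit
10 -> fault, evict 27, frames {79,17,10}
17 -> hit
Page faults: 5.

5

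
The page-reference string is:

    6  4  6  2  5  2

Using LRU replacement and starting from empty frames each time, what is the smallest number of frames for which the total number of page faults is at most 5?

f=1: 6 faults
f=2: 4 faults
f=3: 4 faults
f=4: 4 faults
Smallest f with faults ≤ 5 is 2.

2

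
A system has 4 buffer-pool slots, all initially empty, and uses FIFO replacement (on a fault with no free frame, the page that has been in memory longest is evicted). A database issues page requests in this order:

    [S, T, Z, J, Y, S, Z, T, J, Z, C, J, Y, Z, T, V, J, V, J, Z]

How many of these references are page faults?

14

S → miss, frames (S)
T → miss, frames (S T)
Z → miss, frames (S T Z)
J → miss, frames (S T Z J)
Y → miss, evict S, frames (T Z J Y)
S → miss, evict T, frames (Z J Y S)
Z → hit
T → miss, evict Z, frames (J Y S T)
J → hit
Z → miss, evict J, frames (Y S T Z)
C → miss, evict Y, frames (S T Z C)
J → miss, evict S, frames (T Z C J)
Y → miss, evict T, frames (Z C J Y)
Z → hit
T → miss, evict Z, frames (C J Y T)
V → miss, evict C, frames (J Y T V)
J → hit
V → hit
J → hit
Z → miss, evict J, frames (Y T V Z)
Page faults: 14.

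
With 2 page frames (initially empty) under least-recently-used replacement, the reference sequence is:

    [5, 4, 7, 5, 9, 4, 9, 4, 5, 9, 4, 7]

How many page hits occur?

2

5: fault, frames {5}
4: fault, frames {5,4}
7: fault, evict 5, frames {4,7}
5: fault, evict 4, frames {7,5}
9: fault, evict 7, frames {5,9}
4: fault, evict 5, frames {9,4}
9: hit
4: hit
5: fault, evict 9, frames {4,5}
9: fault, evict 4, frames {5,9}
4: fault, evict 5, frames {9,4}
7: fault, evict 9, frames {4,7}
Hits: 2.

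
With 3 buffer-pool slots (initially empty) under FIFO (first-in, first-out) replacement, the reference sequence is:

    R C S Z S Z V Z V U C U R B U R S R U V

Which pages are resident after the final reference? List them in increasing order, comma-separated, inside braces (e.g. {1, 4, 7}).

{R, S, V}

R → fault, frames [R]
C → fault, frames [R, C]
S → fault, frames [R, C, S]
Z → fault, evict R, frames [C, S, Z]
S → hit
Z → hit
V → fault, evict C, frames [S, Z, V]
Z → hit
V → hit
U → fault, evict S, frames [Z, V, U]
C → fault, evict Z, frames [V, U, C]
U → hit
R → fault, evict V, frames [U, C, R]
B → fault, evict U, frames [C, R, B]
U → fault, evict C, frames [R, B, U]
R → hit
S → fault, evict R, frames [B, U, S]
R → fault, evict B, frames [U, S, R]
U → hit
V → fault, evict U, frames [S, R, V]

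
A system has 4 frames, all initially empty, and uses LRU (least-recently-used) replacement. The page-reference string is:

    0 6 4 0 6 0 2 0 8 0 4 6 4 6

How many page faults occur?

0: fault, frames [0]
6: fault, frames [0, 6]
4: fault, frames [0, 6, 4]
0: hit
6: hit
0: hit
2: fault, frames [4, 6, 0, 2]
0: hit
8: fault, evict 4, frames [6, 2, 0, 8]
0: hit
4: fault, evict 6, frames [2, 8, 0, 4]
6: fault, evict 2, frames [8, 0, 4, 6]
4: hit
6: hit
Page faults: 7.

7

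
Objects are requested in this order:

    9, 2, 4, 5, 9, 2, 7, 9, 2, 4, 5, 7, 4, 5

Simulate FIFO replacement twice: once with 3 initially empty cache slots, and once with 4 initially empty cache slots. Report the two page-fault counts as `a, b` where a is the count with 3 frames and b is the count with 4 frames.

3 frames: F F F F F F F . . F F . . . → 9 faults.
4 frames: F F F F . . F F F F F F . . → 10 faults.
10 > 9: adding a frame increased faults — Belady's anomaly.

9, 10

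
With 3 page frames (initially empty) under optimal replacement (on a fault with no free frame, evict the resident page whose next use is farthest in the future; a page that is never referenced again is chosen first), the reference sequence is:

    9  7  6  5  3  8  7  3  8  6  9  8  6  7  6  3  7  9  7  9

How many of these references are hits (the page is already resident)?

9: miss, frames (9)
7: miss, frames (9 7)
6: miss, frames (9 7 6)
5: miss, evict 9, frames (7 6 5)
3: miss, evict 5, frames (7 6 3)
8: miss, evict 6, frames (7 3 8)
7: hit
3: hit
8: hit
6: miss, evict 3, frames (7 8 6)
9: miss, evict 7, frames (8 6 9)
8: hit
6: hit
7: miss, evict 8, frames (6 9 7)
6: hit
3: miss, evict 6, frames (9 7 3)
7: hit
9: hit
7: hit
9: hit
Hits: 10.

10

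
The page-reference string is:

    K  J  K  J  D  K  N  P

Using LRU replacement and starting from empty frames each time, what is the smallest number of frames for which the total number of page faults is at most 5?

3

f=1: 8 faults
f=2: 6 faults
f=3: 5 faults
f=4: 5 faults
f=5: 5 faults
Smallest f with faults ≤ 5 is 3.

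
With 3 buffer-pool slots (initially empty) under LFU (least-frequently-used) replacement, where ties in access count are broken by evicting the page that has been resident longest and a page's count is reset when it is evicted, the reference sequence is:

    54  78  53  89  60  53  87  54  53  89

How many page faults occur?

8

54: fault, frames [54]
78: fault, frames [54, 78]
53: fault, frames [54, 78, 53]
89: fault, evict 54, frames [78, 53, 89]
60: fault, evict 78, frames [53, 89, 60]
53: hit
87: fault, evict 89, frames [53, 60, 87]
54: fault, evict 60, frames [53, 87, 54]
53: hit
89: fault, evict 87, frames [53, 54, 89]
Page faults: 8.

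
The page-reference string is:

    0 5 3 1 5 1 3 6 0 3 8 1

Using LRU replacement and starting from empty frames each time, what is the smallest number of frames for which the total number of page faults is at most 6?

5

f=1: 12 faults
f=2: 11 faults
f=3: 8 faults
f=4: 8 faults
f=5: 6 faults
f=6: 6 faults
Smallest f with faults ≤ 6 is 5.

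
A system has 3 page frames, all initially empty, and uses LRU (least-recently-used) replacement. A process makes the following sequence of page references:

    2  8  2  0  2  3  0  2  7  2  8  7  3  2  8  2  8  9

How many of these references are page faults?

10

2 → miss, frames {2}
8 → miss, frames {2,8}
2 → hit
0 → miss, frames {8,2,0}
2 → hit
3 → miss, evict 8, frames {0,2,3}
0 → hit
2 → hit
7 → miss, evict 3, frames {0,2,7}
2 → hit
8 → miss, evict 0, frames {7,2,8}
7 → hit
3 → miss, evict 2, frames {8,7,3}
2 → miss, evict 8, frames {7,3,2}
8 → miss, evict 7, frames {3,2,8}
2 → hit
8 → hit
9 → miss, evict 3, frames {2,8,9}
Page faults: 10.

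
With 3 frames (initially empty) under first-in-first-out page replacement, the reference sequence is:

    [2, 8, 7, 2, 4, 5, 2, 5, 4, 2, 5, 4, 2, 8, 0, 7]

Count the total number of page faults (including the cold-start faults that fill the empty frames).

2 -> miss, frames (2)
8 -> miss, frames (2 8)
7 -> miss, frames (2 8 7)
2 -> hit
4 -> miss, evict 2, frames (8 7 4)
5 -> miss, evict 8, frames (7 4 5)
2 -> miss, evict 7, frames (4 5 2)
5 -> hit
4 -> hit
2 -> hit
5 -> hit
4 -> hit
2 -> hit
8 -> miss, evict 4, frames (5 2 8)
0 -> miss, evict 5, frames (2 8 0)
7 -> miss, evict 2, frames (8 0 7)
Page faults: 9.

9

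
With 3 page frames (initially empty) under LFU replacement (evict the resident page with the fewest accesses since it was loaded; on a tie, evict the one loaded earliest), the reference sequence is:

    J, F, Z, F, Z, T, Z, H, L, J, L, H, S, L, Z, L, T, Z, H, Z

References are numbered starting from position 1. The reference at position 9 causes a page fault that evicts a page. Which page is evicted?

pos 1: J -> miss, frames {J}
pos 2: F -> miss, frames {J,F}
pos 3: Z -> miss, frames {J,F,Z}
pos 4: F -> hit
pos 5: Z -> hit
pos 6: T -> miss, evict J, frames {F,Z,T}
pos 7: Z -> hit
pos 8: H -> miss, evict T, frames {F,Z,H}
pos 9: L -> miss, evict H, frames {F,Z,L}
At position 9, page H is evicted.

H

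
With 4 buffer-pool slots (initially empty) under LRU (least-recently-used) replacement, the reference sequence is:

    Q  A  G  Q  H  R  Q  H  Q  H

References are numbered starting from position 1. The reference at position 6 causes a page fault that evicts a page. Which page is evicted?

pos 1: Q → miss, frames {Q}
pos 2: A → miss, frames {Q,A}
pos 3: G → miss, frames {Q,A,G}
pos 4: Q → hit
pos 5: H → miss, frames {A,G,Q,H}
pos 6: R → miss, evict A, frames {G,Q,H,R}
At position 6, page A is evicted.

A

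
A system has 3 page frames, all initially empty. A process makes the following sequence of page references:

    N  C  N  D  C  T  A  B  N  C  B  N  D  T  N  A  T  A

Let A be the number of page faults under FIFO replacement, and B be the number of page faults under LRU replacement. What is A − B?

1

Under FIFO: F F . F . F F F F F . . F F F F . . → 12 faults.
Under LRU: F F . F . F F F F F . . F F . F . . → 11 faults.
A − B = 12 − 11 = 1.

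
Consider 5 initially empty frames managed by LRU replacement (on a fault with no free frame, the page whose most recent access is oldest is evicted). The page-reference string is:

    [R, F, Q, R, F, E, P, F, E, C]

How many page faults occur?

6

R → miss, frames {R}
F → miss, frames {R,F}
Q → miss, frames {R,F,Q}
R → hit
F → hit
E → miss, frames {Q,R,F,E}
P → miss, frames {Q,R,F,E,P}
F → hit
E → hit
C → miss, evict Q, frames {R,P,F,E,C}
Page faults: 6.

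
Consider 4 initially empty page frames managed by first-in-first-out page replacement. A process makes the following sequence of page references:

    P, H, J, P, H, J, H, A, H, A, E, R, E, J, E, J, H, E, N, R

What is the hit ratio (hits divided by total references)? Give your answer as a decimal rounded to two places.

0.60

P: fault, frames {P}
H: fault, frames {P,H}
J: fault, frames {P,H,J}
P: hit
H: hit
J: hit
H: hit
A: fault, frames {P,H,J,A}
H: hit
A: hit
E: fault, evict P, frames {H,J,A,E}
R: fault, evict H, frames {J,A,E,R}
E: hit
J: hit
E: hit
J: hit
H: fault, evict J, frames {A,E,R,H}
E: hit
N: fault, evict A, frames {E,R,H,N}
R: hit
Hits: 12 of 20 references → 12/20 = 0.6000.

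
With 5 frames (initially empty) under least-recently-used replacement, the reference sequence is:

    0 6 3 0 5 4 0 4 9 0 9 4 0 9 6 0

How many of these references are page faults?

0: fault, frames (0)
6: fault, frames (0 6)
3: fault, frames (0 6 3)
0: hit
5: fault, frames (6 3 0 5)
4: fault, frames (6 3 0 5 4)
0: hit
4: hit
9: fault, evict 6, frames (3 5 0 4 9)
0: hit
9: hit
4: hit
0: hit
9: hit
6: fault, evict 3, frames (5 4 0 9 6)
0: hit
Page faults: 7.

7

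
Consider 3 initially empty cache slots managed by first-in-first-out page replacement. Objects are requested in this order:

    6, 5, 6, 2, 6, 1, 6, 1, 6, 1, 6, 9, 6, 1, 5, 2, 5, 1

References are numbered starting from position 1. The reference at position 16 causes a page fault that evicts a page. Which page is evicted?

6

pos 1: 6 -> miss, frames {6}
pos 2: 5 -> miss, frames {6,5}
pos 3: 6 -> hit
pos 4: 2 -> miss, frames {6,5,2}
pos 5: 6 -> hit
pos 6: 1 -> miss, evict 6, frames {5,2,1}
pos 7: 6 -> miss, evict 5, frames {2,1,6}
pos 8: 1 -> hit
pos 9: 6 -> hit
pos 10: 1 -> hit
pos 11: 6 -> hit
pos 12: 9 -> miss, evict 2, frames {1,6,9}
pos 13: 6 -> hit
pos 14: 1 -> hit
pos 15: 5 -> miss, evict 1, frames {6,9,5}
pos 16: 2 -> miss, evict 6, frames {9,5,2}
At position 16, page 6 is evicted.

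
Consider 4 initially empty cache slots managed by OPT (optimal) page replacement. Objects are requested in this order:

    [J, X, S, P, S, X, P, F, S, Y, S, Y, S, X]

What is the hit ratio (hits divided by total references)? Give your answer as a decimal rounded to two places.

J → fault, frames (J)
X → fault, frames (J X)
S → fault, frames (J X S)
P → fault, frames (J X S P)
S → hit
X → hit
P → hit
F → fault, evict P, frames (J X S F)
S → hit
Y → fault, evict F, frames (J X S Y)
S → hit
Y → hit
S → hit
X → hit
Hits: 8 of 14 references → 8/14 = 0.5714.

0.57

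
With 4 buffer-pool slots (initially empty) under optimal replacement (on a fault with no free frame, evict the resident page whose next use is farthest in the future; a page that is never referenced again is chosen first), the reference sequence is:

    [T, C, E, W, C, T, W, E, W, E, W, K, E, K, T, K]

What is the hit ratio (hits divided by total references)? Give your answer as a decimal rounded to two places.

T: miss, frames (T)
C: miss, frames (T C)
E: miss, frames (T C E)
W: miss, frames (T C E W)
C: hit
T: hit
W: hit
E: hit
W: hit
E: hit
W: hit
K: miss, evict W, frames (T C E K)
E: hit
K: hit
T: hit
K: hit
Hits: 11 of 16 references → 11/16 = 0.6875.

0.69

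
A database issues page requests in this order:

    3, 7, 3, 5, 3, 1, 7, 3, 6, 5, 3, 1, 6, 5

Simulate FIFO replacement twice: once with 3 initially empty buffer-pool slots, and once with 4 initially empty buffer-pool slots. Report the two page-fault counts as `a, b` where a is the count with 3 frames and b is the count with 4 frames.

3 frames: F F . F . F . F F F . F . . → 8 faults.
4 frames: F F . F . F . . F . F . . . → 6 faults.
6 < 8: adding a frame reduced faults, as is typical.

8, 6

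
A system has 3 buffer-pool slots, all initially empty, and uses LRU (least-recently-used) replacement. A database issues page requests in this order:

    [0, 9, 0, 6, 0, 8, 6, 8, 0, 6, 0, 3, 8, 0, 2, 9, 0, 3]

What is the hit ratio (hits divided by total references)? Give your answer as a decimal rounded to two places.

0 → miss, frames [0]
9 → miss, frames [0, 9]
0 → hit
6 → miss, frames [9, 0, 6]
0 → hit
8 → miss, evict 9, frames [6, 0, 8]
6 → hit
8 → hit
0 → hit
6 → hit
0 → hit
3 → miss, evict 8, frames [6, 0, 3]
8 → miss, evict 6, frames [0, 3, 8]
0 → hit
2 → miss, evict 3, frames [8, 0, 2]
9 → miss, evict 8, frames [0, 2, 9]
0 → hit
3 → miss, evict 2, frames [9, 0, 3]
Hits: 9 of 18 references → 9/18 = 0.5000.

0.50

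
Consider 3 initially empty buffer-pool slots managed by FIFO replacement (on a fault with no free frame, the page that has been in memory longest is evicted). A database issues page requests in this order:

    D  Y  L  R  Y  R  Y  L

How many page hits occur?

4

D → fault, frames {D}
Y → fault, frames {D,Y}
L → fault, frames {D,Y,L}
R → fault, evict D, frames {Y,L,R}
Y → hit
R → hit
Y → hit
L → hit
Hits: 4.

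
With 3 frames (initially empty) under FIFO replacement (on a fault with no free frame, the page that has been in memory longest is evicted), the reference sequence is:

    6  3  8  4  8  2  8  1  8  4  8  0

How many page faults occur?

6 -> fault, frames {6}
3 -> fault, frames {6,3}
8 -> fault, frames {6,3,8}
4 -> fault, evict 6, frames {3,8,4}
8 -> hit
2 -> fault, evict 3, frames {8,4,2}
8 -> hit
1 -> fault, evict 8, frames {4,2,1}
8 -> fault, evict 4, frames {2,1,8}
4 -> fault, evict 2, frames {1,8,4}
8 -> hit
0 -> fault, evict 1, frames {8,4,0}
Page faults: 9.

9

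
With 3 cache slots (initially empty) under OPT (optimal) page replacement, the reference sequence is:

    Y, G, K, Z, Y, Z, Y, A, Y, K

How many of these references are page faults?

5

Y -> miss, frames {Y}
G -> miss, frames {Y,G}
K -> miss, frames {Y,G,K}
Z -> miss, evict G, frames {Y,K,Z}
Y -> hit
Z -> hit
Y -> hit
A -> miss, evict Z, frames {Y,K,A}
Y -> hit
K -> hit
Page faults: 5.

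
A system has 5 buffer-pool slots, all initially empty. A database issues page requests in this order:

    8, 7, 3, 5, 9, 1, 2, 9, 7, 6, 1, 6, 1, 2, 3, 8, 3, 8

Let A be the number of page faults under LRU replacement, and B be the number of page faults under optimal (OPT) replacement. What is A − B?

Under LRU: F F F F F F F . F F . . . . F F . . → 11 faults.
Under OPT: F F F F F F F . . F . . . . . F . . → 9 faults.
A − B = 11 − 9 = 2.

2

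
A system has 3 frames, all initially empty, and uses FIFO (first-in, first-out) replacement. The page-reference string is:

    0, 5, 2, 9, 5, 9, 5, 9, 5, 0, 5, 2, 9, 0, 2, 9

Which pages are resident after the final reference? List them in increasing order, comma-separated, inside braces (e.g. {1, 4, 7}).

0 → miss, frames [0]
5 → miss, frames [0, 5]
2 → miss, frames [0, 5, 2]
9 → miss, evict 0, frames [5, 2, 9]
5 → hit
9 → hit
5 → hit
9 → hit
5 → hit
0 → miss, evict 5, frames [2, 9, 0]
5 → miss, evict 2, frames [9, 0, 5]
2 → miss, evict 9, frames [0, 5, 2]
9 → miss, evict 0, frames [5, 2, 9]
0 → miss, evict 5, frames [2, 9, 0]
2 → hit
9 → hit

{0, 2, 9}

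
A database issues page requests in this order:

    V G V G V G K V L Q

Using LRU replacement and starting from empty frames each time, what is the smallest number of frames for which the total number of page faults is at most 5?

3

f=1: 10 faults
f=2: 6 faults
f=3: 5 faults
f=4: 5 faults
f=5: 5 faults
Smallest f with faults ≤ 5 is 3.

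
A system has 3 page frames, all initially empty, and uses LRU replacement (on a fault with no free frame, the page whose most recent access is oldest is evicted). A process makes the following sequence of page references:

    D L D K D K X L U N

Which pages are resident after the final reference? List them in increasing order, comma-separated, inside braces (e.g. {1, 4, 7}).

D -> miss, frames [D]
L -> miss, frames [D, L]
D -> hit
K -> miss, frames [L, D, K]
D -> hit
K -> hit
X -> miss, evict L, frames [D, K, X]
L -> miss, evict D, frames [K, X, L]
U -> miss, evict K, frames [X, L, U]
N -> miss, evict X, frames [L, U, N]

{L, N, U}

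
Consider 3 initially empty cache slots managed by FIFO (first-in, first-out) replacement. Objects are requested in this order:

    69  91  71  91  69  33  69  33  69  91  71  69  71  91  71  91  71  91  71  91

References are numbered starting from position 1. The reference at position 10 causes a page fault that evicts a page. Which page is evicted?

71

pos 1: 69 → fault, frames {69}
pos 2: 91 → fault, frames {69,91}
pos 3: 71 → fault, frames {69,91,71}
pos 4: 91 → hit
pos 5: 69 → hit
pos 6: 33 → fault, evict 69, frames {91,71,33}
pos 7: 69 → fault, evict 91, frames {71,33,69}
pos 8: 33 → hit
pos 9: 69 → hit
pos 10: 91 → fault, evict 71, frames {33,69,91}
At position 10, page 71 is evicted.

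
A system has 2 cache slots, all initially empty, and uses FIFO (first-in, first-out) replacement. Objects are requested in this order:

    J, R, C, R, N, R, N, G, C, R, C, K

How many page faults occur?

9

J -> miss, frames (J)
R -> miss, frames (J R)
C -> miss, evict J, frames (R C)
R -> hit
N -> miss, evict R, frames (C N)
R -> miss, evict C, frames (N R)
N -> hit
G -> miss, evict N, frames (R G)
C -> miss, evict R, frames (G C)
R -> miss, evict G, frames (C R)
C -> hit
K -> miss, evict C, frames (R K)
Page faults: 9.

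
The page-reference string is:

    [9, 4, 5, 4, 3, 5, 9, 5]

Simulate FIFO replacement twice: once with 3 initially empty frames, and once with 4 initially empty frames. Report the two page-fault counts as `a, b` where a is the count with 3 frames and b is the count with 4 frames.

3 frames: F F F . F . F . → 5 faults.
4 frames: F F F . F . . . → 4 faults.
4 < 5: adding a frame reduced faults, as is typical.

5, 4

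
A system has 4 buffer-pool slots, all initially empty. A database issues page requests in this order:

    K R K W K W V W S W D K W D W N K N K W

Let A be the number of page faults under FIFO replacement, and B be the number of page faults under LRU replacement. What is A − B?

1

Under FIFO: F F . F . . F . F . F F F . . F . . . . → 9 faults.
Under LRU: F F . F . . F . F . F F . . . F . . . . → 8 faults.
A − B = 9 − 8 = 1.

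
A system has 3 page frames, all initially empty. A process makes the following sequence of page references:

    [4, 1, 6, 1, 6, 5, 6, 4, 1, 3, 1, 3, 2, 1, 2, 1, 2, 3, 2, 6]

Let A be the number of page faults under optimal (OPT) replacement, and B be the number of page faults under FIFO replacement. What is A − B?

-1

Under OPT: F F F . . F . . F F . . F . . . . . . F → 8 faults.
Under FIFO: F F F . . F . F F F . . F . . . . . . F → 9 faults.
A − B = 8 − 9 = -1.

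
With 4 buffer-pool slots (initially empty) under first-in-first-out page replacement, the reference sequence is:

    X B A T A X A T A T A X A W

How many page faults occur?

X: miss, frames [X]
B: miss, frames [X, B]
A: miss, frames [X, B, A]
T: miss, frames [X, B, A, T]
A: hit
X: hit
A: hit
T: hit
A: hit
T: hit
A: hit
X: hit
A: hit
W: miss, evict X, frames [B, A, T, W]
Page faults: 5.

5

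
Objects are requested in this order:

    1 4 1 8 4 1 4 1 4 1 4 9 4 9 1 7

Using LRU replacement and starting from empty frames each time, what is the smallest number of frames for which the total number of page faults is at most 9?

f=1: 16 faults
f=2: 8 faults
f=3: 5 faults
f=4: 5 faults
f=5: 5 faults
Smallest f with faults ≤ 9 is 2.

2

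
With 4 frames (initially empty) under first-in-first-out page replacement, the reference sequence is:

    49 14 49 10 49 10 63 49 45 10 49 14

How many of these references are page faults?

7

49: fault, frames {49}
14: fault, frames {49,14}
49: hit
10: fault, frames {49,14,10}
49: hit
10: hit
63: fault, frames {49,14,10,63}
49: hit
45: fault, evict 49, frames {14,10,63,45}
10: hit
49: fault, evict 14, frames {10,63,45,49}
14: fault, evict 10, frames {63,45,49,14}
Page faults: 7.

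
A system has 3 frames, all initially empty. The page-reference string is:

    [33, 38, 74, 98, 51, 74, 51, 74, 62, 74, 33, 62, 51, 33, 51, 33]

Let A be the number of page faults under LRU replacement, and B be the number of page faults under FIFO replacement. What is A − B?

Under LRU: F F F F F . . . F . F . F . . . → 8 faults.
Under FIFO: F F F F F . . . F F F . F . . . → 9 faults.
A − B = 8 − 9 = -1.

-1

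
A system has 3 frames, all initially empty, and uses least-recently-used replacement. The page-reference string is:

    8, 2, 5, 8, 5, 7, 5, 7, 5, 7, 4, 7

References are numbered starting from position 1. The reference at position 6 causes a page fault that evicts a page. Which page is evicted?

pos 1: 8 → miss, frames [8]
pos 2: 2 → miss, frames [8, 2]
pos 3: 5 → miss, frames [8, 2, 5]
pos 4: 8 → hit
pos 5: 5 → hit
pos 6: 7 → miss, evict 2, frames [8, 5, 7]
At position 6, page 2 is evicted.

2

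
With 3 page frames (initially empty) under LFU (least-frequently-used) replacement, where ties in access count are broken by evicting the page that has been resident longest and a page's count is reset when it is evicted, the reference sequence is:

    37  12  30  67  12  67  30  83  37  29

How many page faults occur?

37: fault, frames (37)
12: fault, frames (37 12)
30: fault, frames (37 12 30)
67: fault, evict 37, frames (12 30 67)
12: hit
67: hit
30: hit
83: fault, evict 12, frames (30 67 83)
37: fault, evict 83, frames (30 67 37)
29: fault, evict 37, frames (30 67 29)
Page faults: 7.

7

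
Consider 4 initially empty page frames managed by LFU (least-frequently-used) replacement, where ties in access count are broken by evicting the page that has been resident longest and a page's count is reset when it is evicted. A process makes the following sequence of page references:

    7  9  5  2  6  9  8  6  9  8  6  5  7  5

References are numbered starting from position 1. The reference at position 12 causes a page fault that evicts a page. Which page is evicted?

pos 1: 7 -> fault, frames {7}
pos 2: 9 -> fault, frames {7,9}
pos 3: 5 -> fault, frames {7,9,5}
pos 4: 2 -> fault, frames {7,9,5,2}
pos 5: 6 -> fault, evict 7, frames {9,5,2,6}
pos 6: 9 -> hit
pos 7: 8 -> fault, evict 5, frames {9,2,6,8}
pos 8: 6 -> hit
pos 9: 9 -> hit
pos 10: 8 -> hit
pos 11: 6 -> hit
pos 12: 5 -> fault, evict 2, frames {9,6,8,5}
At position 12, page 2 is evicted.

2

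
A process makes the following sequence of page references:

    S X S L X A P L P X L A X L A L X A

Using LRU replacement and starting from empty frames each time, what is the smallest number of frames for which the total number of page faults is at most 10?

f=1: 18 faults
f=2: 15 faults
f=3: 8 faults
f=4: 5 faults
f=5: 5 faults
Smallest f with faults ≤ 10 is 3.

3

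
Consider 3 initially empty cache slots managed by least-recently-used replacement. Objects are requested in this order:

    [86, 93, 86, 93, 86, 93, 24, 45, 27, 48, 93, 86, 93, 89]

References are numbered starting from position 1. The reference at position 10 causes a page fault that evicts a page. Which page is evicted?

pos 1: 86: miss, frames (86)
pos 2: 93: miss, frames (86 93)
pos 3: 86: hit
pos 4: 93: hit
pos 5: 86: hit
pos 6: 93: hit
pos 7: 24: miss, frames (86 93 24)
pos 8: 45: miss, evict 86, frames (93 24 45)
pos 9: 27: miss, evict 93, frames (24 45 27)
pos 10: 48: miss, evict 24, frames (45 27 48)
At position 10, page 24 is evicted.

24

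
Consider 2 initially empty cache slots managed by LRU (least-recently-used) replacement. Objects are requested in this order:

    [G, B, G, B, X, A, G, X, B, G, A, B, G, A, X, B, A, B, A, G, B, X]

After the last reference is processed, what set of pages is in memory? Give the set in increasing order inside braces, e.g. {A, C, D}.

{B, X}

G → miss, frames [G]
B → miss, frames [G, B]
G → hit
B → hit
X → miss, evict G, frames [B, X]
A → miss, evict B, frames [X, A]
G → miss, evict X, frames [A, G]
X → miss, evict A, frames [G, X]
B → miss, evict G, frames [X, B]
G → miss, evict X, frames [B, G]
A → miss, evict B, frames [G, A]
B → miss, evict G, frames [A, B]
G → miss, evict A, frames [B, G]
A → miss, evict B, frames [G, A]
X → miss, evict G, frames [A, X]
B → miss, evict A, frames [X, B]
A → miss, evict X, frames [B, A]
B → hit
A → hit
G → miss, evict B, frames [A, G]
B → miss, evict A, frames [G, B]
X → miss, evict G, frames [B, X]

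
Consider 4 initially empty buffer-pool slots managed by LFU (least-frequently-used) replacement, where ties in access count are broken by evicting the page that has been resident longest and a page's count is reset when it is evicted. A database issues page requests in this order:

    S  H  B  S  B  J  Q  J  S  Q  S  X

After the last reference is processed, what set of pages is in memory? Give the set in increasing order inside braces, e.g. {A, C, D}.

S: fault, frames [S]
H: fault, frames [S, H]
B: fault, frames [S, H, B]
S: hit
B: hit
J: fault, frames [S, H, B, J]
Q: fault, evict H, frames [S, B, J, Q]
J: hit
S: hit
Q: hit
S: hit
X: fault, evict B, frames [S, J, Q, X]

{J, Q, S, X}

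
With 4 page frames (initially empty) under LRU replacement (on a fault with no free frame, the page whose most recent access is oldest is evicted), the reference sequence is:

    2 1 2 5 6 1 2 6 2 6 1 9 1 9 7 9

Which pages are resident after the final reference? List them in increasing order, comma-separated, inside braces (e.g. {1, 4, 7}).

2: miss, frames (2)
1: miss, frames (2 1)
2: hit
5: miss, frames (1 2 5)
6: miss, frames (1 2 5 6)
1: hit
2: hit
6: hit
2: hit
6: hit
1: hit
9: miss, evict 5, frames (2 6 1 9)
1: hit
9: hit
7: miss, evict 2, frames (6 1 9 7)
9: hit

{1, 6, 7, 9}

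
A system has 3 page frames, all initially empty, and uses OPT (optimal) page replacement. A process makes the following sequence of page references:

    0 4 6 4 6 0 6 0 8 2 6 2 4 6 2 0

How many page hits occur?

10

0 -> fault, frames [0]
4 -> fault, frames [0, 4]
6 -> fault, frames [0, 4, 6]
4 -> hit
6 -> hit
0 -> hit
6 -> hit
0 -> hit
8 -> fault, evict 0, frames [4, 6, 8]
2 -> fault, evict 8, frames [4, 6, 2]
6 -> hit
2 -> hit
4 -> hit
6 -> hit
2 -> hit
0 -> fault, evict 2, frames [4, 6, 0]
Hits: 10.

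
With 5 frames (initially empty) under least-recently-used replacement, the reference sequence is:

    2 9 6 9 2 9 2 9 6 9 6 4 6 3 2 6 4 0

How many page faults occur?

2 -> fault, frames [2]
9 -> fault, frames [2, 9]
6 -> fault, frames [2, 9, 6]
9 -> hit
2 -> hit
9 -> hit
2 -> hit
9 -> hit
6 -> hit
9 -> hit
6 -> hit
4 -> fault, frames [2, 9, 6, 4]
6 -> hit
3 -> fault, frames [2, 9, 4, 6, 3]
2 -> hit
6 -> hit
4 -> hit
0 -> fault, evict 9, frames [3, 2, 6, 4, 0]
Page faults: 6.

6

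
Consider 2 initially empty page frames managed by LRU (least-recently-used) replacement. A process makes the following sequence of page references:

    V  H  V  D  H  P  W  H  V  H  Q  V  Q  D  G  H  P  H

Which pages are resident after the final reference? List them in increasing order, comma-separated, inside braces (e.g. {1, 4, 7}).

{H, P}

V -> fault, frames (V)
H -> fault, frames (V H)
V -> hit
D -> fault, evict H, frames (V D)
H -> fault, evict V, frames (D H)
P -> fault, evict D, frames (H P)
W -> fault, evict H, frames (P W)
H -> fault, evict P, frames (W H)
V -> fault, evict W, frames (H V)
H -> hit
Q -> fault, evict V, frames (H Q)
V -> fault, evict H, frames (Q V)
Q -> hit
D -> fault, evict V, frames (Q D)
G -> fault, evict Q, frames (D G)
H -> fault, evict D, frames (G H)
P -> fault, evict G, frames (H P)
H -> hit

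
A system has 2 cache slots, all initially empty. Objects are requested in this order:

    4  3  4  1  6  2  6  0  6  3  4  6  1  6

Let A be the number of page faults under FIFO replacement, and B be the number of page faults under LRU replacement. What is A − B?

1

Under FIFO: F F . F F F . F F F F F F . → 11 faults.
Under LRU: F F . F F F . F . F F F F . → 10 faults.
A − B = 11 − 10 = 1.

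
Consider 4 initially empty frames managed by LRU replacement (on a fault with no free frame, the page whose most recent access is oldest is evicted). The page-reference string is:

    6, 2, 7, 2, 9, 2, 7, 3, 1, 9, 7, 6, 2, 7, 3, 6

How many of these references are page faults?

10

6 → miss, frames {6}
2 → miss, frames {6,2}
7 → miss, frames {6,2,7}
2 → hit
9 → miss, frames {6,7,2,9}
2 → hit
7 → hit
3 → miss, evict 6, frames {9,2,7,3}
1 → miss, evict 9, frames {2,7,3,1}
9 → miss, evict 2, frames {7,3,1,9}
7 → hit
6 → miss, evict 3, frames {1,9,7,6}
2 → miss, evict 1, frames {9,7,6,2}
7 → hit
3 → miss, evict 9, frames {6,2,7,3}
6 → hit
Page faults: 10.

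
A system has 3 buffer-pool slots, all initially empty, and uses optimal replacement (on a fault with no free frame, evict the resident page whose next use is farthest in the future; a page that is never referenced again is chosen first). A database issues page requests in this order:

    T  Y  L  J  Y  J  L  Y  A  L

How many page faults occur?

T → fault, frames [T]
Y → fault, frames [T, Y]
L → fault, frames [T, Y, L]
J → fault, evict T, frames [Y, L, J]
Y → hit
J → hit
L → hit
Y → hit
A → fault, evict J, frames [Y, L, A]
L → hit
Page faults: 5.

5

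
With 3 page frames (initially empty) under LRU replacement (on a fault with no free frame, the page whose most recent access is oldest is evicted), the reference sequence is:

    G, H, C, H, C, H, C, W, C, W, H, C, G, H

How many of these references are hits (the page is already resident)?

9

G → fault, frames {G}
H → fault, frames {G,H}
C → fault, frames {G,H,C}
H → hit
C → hit
H → hit
C → hit
W → fault, evict G, frames {H,C,W}
C → hit
W → hit
H → hit
C → hit
G → fault, evict W, frames {H,C,G}
H → hit
Hits: 9.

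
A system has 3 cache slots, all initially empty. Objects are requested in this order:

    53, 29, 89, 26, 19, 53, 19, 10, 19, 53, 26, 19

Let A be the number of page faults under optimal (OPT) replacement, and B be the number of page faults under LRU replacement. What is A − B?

Under OPT: F F F F F . . F . . F . → 7 faults.
Under LRU: F F F F F F . F . . F . → 8 faults.
A − B = 7 − 8 = -1.

-1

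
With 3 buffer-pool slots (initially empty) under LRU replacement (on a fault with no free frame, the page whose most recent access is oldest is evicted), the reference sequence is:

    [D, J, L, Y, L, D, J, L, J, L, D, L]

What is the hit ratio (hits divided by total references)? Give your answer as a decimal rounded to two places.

0.50

D → miss, frames (D)
J → miss, frames (D J)
L → miss, frames (D J L)
Y → miss, evict D, frames (J L Y)
L → hit
D → miss, evict J, frames (Y L D)
J → miss, evict Y, frames (L D J)
L → hit
J → hit
L → hit
D → hit
L → hit
Hits: 6 of 12 references → 6/12 = 0.5000.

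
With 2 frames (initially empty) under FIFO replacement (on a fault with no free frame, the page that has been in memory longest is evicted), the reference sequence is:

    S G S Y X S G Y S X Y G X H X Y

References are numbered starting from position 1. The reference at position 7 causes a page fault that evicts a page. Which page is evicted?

pos 1: S: miss, frames {S}
pos 2: G: miss, frames {S,G}
pos 3: S: hit
pos 4: Y: miss, evict S, frames {G,Y}
pos 5: X: miss, evict G, frames {Y,X}
pos 6: S: miss, evict Y, frames {X,S}
pos 7: G: miss, evict X, frames {S,G}
At position 7, page X is evicted.

X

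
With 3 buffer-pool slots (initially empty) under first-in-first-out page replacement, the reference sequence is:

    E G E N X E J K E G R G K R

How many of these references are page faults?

E: miss, frames {E}
G: miss, frames {E,G}
E: hit
N: miss, frames {E,G,N}
X: miss, evict E, frames {G,N,X}
E: miss, evict G, frames {N,X,E}
J: miss, evict N, frames {X,E,J}
K: miss, evict X, frames {E,J,K}
E: hit
G: miss, evict E, frames {J,K,G}
R: miss, evict J, frames {K,G,R}
G: hit
K: hit
R: hit
Page faults: 9.

9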